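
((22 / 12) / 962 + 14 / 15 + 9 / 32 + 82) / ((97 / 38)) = 121682479 / 3732560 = 32.60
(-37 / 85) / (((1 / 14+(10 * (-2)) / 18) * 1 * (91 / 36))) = 23976 / 144755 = 0.17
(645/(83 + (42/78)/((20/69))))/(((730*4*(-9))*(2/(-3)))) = 2795/6442396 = 0.00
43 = 43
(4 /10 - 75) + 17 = -57.60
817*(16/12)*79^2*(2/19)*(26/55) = 55819504/165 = 338300.02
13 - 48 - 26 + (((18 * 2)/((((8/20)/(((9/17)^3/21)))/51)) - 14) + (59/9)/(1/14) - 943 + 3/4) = -65038331/72828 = -893.04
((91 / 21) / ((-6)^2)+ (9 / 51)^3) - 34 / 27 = -1.13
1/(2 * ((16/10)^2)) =25/128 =0.20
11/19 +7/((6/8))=565/57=9.91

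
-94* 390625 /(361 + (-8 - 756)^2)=-62.87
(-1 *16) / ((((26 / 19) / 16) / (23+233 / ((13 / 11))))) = -6960384 / 169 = -41185.70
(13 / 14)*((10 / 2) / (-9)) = -65 / 126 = -0.52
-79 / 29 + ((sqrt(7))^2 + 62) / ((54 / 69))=14867 / 174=85.44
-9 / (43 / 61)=-12.77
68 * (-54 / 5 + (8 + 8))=1768 / 5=353.60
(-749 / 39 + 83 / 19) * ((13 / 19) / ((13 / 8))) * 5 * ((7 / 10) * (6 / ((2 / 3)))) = -923496 / 4693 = -196.78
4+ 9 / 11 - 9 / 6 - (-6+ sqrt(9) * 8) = -323 / 22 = -14.68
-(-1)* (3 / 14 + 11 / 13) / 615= 193 / 111930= 0.00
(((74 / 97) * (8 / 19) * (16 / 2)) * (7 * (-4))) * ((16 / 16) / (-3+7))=-33152 / 1843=-17.99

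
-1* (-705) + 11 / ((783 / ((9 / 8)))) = 490691 / 696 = 705.02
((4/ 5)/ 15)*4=16/ 75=0.21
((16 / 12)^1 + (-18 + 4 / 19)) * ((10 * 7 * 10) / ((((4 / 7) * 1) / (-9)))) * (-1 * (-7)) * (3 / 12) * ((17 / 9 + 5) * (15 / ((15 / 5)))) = 623359625 / 57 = 10936133.77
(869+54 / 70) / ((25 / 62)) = 1887404 / 875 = 2157.03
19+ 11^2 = 140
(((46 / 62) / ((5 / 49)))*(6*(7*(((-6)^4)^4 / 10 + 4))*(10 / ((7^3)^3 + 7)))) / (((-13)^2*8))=1192271574655497 / 75504494195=15790.74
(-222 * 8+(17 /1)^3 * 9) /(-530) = -42441 /530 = -80.08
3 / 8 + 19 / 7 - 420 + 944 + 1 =29573 / 56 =528.09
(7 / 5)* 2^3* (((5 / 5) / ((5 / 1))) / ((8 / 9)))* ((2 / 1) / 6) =0.84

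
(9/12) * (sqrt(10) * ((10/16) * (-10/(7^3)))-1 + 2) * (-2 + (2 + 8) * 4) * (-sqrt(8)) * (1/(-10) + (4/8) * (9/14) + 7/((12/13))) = -31141 * sqrt(2)/70 + 155705 * sqrt(5)/9604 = -592.89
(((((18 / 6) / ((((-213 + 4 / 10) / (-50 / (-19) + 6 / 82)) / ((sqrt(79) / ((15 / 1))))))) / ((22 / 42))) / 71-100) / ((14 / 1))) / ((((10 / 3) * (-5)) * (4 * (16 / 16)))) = 0.11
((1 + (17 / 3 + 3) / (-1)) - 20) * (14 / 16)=-581 / 24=-24.21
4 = 4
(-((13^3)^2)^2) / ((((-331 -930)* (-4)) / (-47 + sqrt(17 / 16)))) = 84231538519739 / 388 -1792160394037* sqrt(17) / 1552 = 212330468734.72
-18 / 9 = -2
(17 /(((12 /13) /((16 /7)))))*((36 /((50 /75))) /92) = 3978 /161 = 24.71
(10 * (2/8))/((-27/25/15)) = -625/18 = -34.72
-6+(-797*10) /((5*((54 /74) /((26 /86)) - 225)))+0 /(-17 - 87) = 1.16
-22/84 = -11/42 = -0.26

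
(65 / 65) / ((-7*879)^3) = -1 / 232948943577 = -0.00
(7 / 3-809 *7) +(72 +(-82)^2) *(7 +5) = 227674 / 3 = 75891.33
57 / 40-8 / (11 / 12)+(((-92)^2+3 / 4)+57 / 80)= 7443181 / 880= 8458.16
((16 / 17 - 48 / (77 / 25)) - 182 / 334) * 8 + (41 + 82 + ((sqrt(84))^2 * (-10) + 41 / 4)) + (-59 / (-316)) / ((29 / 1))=-829606211097 / 1001638946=-828.25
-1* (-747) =747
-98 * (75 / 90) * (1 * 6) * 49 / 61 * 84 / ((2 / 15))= -15126300 / 61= -247972.13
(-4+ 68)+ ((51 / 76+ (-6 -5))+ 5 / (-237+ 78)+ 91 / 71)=47120495 / 857964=54.92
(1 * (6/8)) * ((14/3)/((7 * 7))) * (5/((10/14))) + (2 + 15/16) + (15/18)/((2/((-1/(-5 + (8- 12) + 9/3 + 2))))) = 85/24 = 3.54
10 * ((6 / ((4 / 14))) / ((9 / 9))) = 210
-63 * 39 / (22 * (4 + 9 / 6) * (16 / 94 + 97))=-0.21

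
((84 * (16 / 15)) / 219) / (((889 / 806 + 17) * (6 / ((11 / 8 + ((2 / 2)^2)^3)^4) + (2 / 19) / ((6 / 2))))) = 23528674624 / 232856236945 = 0.10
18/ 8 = 9/ 4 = 2.25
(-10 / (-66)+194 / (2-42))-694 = -461141 / 660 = -698.70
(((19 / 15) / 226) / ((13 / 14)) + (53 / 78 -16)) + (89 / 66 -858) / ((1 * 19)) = -278167468 / 4605315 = -60.40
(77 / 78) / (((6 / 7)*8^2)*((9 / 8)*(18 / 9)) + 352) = 539 / 259584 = 0.00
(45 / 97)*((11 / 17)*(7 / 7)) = 495 / 1649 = 0.30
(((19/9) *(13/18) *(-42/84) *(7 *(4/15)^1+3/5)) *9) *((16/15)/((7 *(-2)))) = 1.29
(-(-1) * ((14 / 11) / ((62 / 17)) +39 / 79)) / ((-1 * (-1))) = 22700 / 26939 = 0.84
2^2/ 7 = 4/ 7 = 0.57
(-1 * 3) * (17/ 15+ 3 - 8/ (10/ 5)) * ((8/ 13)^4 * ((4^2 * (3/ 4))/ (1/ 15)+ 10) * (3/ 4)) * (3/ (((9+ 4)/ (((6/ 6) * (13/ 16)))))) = -43776/ 28561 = -1.53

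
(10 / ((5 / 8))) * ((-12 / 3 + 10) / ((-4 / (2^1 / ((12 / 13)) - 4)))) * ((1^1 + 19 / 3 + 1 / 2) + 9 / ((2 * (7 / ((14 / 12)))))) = 1133 / 3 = 377.67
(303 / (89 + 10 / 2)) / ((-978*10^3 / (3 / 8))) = -303 / 245152000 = -0.00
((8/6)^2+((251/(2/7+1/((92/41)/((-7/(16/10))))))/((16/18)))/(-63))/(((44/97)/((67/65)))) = 560532251/55167255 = 10.16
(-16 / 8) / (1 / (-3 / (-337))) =-6 / 337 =-0.02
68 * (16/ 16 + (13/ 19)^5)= 193622656/ 2476099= 78.20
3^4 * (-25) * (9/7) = -18225/7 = -2603.57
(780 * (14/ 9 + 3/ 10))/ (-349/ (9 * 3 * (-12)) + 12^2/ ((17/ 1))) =7971912/ 52589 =151.59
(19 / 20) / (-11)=-19 / 220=-0.09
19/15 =1.27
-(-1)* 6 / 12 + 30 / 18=13 / 6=2.17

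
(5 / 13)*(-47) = -235 / 13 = -18.08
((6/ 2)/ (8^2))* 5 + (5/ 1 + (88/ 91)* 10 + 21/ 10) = 495177/ 29120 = 17.00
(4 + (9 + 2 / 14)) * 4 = 368 / 7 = 52.57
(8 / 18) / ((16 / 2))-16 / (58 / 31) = -4435 / 522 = -8.50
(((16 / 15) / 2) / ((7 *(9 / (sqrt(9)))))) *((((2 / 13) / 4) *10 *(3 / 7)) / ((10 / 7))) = 4 / 1365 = 0.00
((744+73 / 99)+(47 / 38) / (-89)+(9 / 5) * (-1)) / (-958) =-1243720763 / 1603778220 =-0.78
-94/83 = -1.13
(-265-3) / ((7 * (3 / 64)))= -17152 / 21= -816.76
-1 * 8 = -8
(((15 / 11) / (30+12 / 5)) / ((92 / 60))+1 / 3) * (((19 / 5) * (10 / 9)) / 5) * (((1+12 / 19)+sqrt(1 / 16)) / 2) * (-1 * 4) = -1.15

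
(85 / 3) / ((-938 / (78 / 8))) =-0.29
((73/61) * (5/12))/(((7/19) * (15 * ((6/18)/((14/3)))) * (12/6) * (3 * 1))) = 0.21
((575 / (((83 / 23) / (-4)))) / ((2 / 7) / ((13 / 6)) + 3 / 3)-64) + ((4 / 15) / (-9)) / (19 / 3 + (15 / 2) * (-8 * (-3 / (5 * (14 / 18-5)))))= -30155177776 / 48088125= -627.08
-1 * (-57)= 57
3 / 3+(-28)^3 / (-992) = 717 / 31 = 23.13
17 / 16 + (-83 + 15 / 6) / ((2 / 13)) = -8355 / 16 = -522.19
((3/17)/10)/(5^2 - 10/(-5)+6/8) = 2/3145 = 0.00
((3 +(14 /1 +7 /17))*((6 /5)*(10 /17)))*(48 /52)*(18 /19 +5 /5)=1577088 /71383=22.09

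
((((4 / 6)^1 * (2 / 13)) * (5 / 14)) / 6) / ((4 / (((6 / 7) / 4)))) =5 / 15288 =0.00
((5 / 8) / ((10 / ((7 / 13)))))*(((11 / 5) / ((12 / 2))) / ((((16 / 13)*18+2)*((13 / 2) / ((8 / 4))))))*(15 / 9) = 77 / 293904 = 0.00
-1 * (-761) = 761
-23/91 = -0.25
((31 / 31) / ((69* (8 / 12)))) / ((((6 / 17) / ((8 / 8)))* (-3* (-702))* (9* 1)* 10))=17 / 52313040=0.00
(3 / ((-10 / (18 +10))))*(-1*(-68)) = -2856 / 5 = -571.20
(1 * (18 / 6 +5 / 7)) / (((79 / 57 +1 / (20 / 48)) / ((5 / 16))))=1425 / 4648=0.31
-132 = -132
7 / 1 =7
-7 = -7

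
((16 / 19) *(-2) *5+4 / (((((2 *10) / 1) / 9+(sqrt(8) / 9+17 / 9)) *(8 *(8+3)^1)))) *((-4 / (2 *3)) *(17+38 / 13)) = 111.71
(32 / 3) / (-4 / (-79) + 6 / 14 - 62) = -17696 / 102063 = -0.17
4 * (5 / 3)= 20 / 3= 6.67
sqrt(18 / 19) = 3 * sqrt(38) / 19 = 0.97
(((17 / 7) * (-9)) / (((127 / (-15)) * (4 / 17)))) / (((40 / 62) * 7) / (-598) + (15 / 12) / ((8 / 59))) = 192869352 / 161923349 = 1.19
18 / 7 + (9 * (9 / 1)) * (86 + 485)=323775 / 7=46253.57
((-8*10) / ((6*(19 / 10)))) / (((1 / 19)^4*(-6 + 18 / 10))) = 13718000 / 63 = 217746.03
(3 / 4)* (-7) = -21 / 4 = -5.25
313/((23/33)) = 10329/23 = 449.09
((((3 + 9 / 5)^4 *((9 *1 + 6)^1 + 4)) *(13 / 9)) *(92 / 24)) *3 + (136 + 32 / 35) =733584344 / 4375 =167676.42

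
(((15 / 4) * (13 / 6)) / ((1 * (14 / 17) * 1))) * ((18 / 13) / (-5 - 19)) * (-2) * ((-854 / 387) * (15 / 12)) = -25925 / 8256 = -3.14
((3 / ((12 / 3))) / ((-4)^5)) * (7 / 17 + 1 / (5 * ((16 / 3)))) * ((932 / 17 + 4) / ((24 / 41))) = -626275 / 18939904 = -0.03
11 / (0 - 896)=-11 / 896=-0.01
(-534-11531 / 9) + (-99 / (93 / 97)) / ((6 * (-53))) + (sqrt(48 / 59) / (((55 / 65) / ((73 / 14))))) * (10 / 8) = -53673779 / 29574 + 4745 * sqrt(177) / 9086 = -1807.95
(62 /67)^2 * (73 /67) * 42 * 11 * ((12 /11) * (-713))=-100838483424 /300763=-335275.56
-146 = -146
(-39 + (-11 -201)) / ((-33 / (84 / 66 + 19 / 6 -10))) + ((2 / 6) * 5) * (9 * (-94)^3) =-27135271397 / 2178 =-12458802.29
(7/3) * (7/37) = 49/111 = 0.44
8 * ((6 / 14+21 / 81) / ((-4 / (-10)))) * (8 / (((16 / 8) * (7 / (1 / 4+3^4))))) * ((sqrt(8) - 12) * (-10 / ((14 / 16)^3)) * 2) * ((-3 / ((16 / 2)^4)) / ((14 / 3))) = -4225000 / 117649+2112500 * sqrt(2) / 352947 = -27.45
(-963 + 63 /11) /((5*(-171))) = 234 /209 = 1.12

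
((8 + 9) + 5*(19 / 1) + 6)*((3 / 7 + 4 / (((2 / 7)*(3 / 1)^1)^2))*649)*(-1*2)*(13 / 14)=-368359420 / 441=-835282.13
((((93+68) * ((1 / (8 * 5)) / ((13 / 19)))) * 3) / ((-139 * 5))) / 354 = -0.00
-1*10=-10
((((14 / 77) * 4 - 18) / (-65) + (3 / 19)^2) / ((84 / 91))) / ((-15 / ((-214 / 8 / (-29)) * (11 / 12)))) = -321107 / 18090432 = -0.02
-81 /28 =-2.89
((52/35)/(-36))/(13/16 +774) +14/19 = 54666818/74196045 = 0.74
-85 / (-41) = 85 / 41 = 2.07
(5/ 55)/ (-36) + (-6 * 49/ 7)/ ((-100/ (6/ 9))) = 2747/ 9900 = 0.28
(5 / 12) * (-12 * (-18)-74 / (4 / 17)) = -985 / 24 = -41.04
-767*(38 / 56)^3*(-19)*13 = 1299430691 / 21952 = 59194.18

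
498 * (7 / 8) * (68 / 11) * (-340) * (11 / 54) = -1679090 / 9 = -186565.56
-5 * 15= -75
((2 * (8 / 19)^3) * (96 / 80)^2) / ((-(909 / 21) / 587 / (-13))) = 656388096 / 17318975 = 37.90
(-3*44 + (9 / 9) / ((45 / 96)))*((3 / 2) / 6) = -487 / 15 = -32.47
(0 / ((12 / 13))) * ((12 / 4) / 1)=0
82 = 82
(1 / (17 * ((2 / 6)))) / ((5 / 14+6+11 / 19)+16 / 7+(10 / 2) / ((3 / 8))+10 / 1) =2394 / 441643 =0.01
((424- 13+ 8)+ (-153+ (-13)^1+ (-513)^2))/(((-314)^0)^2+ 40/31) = 115015.24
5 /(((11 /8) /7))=280 /11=25.45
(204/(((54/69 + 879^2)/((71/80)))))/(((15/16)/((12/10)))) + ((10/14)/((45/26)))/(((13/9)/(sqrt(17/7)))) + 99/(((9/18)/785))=2 * sqrt(119)/49 + 115087891148338/740448375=155430.45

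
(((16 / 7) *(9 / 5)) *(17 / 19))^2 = 5992704 / 442225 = 13.55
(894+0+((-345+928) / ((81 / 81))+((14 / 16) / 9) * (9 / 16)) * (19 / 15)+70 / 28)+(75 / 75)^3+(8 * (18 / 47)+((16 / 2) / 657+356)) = 1995.11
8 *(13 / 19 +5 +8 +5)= 2840 / 19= 149.47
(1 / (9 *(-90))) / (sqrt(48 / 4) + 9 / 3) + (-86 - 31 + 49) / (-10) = 5509 / 810 - sqrt(3) / 1215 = 6.80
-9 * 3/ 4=-27/ 4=-6.75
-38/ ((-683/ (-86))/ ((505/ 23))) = -105.06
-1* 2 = -2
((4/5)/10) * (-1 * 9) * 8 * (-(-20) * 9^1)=-5184/5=-1036.80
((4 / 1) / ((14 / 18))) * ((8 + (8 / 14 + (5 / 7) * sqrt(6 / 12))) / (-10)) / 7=-216 / 343 - 9 * sqrt(2) / 343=-0.67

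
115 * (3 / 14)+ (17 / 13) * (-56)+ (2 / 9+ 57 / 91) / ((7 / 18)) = -59121 / 1274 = -46.41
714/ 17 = 42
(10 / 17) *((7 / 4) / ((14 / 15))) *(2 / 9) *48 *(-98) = -19600 / 17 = -1152.94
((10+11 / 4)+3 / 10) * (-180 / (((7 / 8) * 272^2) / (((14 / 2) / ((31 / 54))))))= -63423 / 143344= -0.44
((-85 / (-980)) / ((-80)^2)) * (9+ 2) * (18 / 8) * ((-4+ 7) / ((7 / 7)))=0.00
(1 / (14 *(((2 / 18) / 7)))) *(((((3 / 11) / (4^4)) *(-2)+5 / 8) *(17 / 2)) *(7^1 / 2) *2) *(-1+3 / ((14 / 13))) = 3354525 / 11264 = 297.81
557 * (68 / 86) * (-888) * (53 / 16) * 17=-947004159 / 43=-22023352.53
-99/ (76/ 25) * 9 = -293.09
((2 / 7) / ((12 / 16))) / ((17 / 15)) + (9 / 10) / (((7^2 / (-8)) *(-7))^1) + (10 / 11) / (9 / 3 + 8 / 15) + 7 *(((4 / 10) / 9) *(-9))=-37149176 / 16997365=-2.19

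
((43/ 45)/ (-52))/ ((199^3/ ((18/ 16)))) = -43/ 16391645920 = -0.00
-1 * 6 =-6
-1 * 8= -8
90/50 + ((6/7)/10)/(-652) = 1.80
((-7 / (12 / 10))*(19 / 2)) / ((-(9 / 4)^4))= 42560 / 19683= 2.16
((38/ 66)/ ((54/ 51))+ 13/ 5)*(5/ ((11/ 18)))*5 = 46685/ 363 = 128.61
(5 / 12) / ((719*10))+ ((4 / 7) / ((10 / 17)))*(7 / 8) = 73343 / 86280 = 0.85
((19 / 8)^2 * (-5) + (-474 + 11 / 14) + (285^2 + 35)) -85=36141765 / 448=80673.58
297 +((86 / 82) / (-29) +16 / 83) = 29325494 / 98687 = 297.16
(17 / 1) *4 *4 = 272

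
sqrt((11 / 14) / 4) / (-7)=-sqrt(154) / 196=-0.06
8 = 8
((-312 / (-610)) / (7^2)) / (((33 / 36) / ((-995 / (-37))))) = 372528 / 1216523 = 0.31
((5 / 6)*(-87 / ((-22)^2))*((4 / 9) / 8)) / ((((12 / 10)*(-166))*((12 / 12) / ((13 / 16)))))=9425 / 277668864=0.00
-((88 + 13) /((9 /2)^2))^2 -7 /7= -169777 /6561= -25.88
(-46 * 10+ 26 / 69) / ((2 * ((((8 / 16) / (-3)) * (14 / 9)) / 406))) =8277354 / 23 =359884.96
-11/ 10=-1.10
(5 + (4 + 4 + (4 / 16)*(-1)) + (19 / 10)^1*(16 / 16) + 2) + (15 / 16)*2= 741 / 40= 18.52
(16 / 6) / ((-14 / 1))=-4 / 21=-0.19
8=8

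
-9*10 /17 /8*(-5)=3.31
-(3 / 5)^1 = -3 / 5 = -0.60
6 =6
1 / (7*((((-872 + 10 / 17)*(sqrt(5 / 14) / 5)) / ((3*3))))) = -17*sqrt(70) / 11522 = -0.01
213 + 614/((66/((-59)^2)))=1075696/33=32596.85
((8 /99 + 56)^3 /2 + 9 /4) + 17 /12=85572936067 /970299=88192.34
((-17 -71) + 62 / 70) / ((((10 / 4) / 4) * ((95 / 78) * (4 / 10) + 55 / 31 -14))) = 3686241 / 310450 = 11.87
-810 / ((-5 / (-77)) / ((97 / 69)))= -403326 / 23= -17535.91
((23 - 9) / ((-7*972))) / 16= -1 / 7776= -0.00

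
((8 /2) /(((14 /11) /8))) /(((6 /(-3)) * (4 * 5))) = -22 /35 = -0.63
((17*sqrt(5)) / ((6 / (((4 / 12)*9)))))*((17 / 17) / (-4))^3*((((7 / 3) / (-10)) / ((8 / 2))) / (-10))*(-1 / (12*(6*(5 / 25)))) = 119*sqrt(5) / 2211840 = 0.00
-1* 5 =-5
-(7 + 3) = -10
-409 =-409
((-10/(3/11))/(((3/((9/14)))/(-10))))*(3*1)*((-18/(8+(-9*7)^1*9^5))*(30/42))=13500/16571261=0.00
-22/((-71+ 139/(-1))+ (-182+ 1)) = 22/391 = 0.06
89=89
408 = 408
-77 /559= -0.14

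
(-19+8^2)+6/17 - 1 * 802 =-12863/17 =-756.65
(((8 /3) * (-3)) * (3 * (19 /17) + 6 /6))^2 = 350464 /289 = 1212.68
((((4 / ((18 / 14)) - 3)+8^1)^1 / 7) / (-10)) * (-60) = 146 / 21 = 6.95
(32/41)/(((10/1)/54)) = 864/205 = 4.21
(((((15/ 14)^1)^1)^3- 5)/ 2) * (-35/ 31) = 51725/ 24304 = 2.13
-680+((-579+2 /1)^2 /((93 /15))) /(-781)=-18128125 /24211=-748.76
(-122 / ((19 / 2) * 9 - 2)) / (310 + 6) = -61 / 13193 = -0.00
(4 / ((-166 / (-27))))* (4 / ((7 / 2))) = 432 / 581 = 0.74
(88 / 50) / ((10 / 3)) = 0.53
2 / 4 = 1 / 2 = 0.50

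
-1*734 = -734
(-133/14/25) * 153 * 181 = -526167/50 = -10523.34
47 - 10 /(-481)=22617 /481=47.02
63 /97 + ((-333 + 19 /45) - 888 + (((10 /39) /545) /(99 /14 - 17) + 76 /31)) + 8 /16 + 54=-1162.98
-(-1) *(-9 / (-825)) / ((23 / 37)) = 111 / 6325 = 0.02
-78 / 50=-39 / 25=-1.56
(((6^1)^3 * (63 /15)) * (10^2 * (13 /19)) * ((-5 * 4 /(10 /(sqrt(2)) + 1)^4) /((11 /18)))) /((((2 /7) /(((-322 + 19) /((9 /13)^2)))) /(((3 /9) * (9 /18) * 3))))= 26850247070400 /24588641 - 9777669408000 * sqrt(2) /24588641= 529615.87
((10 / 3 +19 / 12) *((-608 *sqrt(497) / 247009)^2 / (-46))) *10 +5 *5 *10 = 2117642646530 / 8470679637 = 250.00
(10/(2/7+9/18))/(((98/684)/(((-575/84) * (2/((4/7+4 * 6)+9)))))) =-131100/3619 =-36.23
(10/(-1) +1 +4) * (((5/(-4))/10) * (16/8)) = 5/4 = 1.25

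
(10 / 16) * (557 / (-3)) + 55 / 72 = -2075 / 18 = -115.28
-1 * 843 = -843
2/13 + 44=574/13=44.15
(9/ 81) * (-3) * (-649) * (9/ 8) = 1947/ 8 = 243.38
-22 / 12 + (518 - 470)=277 / 6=46.17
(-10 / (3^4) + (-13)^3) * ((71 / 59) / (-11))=12635657 / 52569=240.36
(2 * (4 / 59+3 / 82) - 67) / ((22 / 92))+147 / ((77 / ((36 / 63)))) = -278.22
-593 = -593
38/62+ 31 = 980/31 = 31.61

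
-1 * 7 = -7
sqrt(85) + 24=33.22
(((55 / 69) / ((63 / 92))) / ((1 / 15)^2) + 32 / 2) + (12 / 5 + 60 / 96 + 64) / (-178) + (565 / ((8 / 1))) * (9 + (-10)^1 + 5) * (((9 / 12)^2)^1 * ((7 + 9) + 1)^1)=890820563 / 299040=2978.93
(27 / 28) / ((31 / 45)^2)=54675 / 26908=2.03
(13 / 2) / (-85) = -13 / 170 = -0.08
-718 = -718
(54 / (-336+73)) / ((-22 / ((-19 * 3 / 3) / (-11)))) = 513 / 31823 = 0.02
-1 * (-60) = 60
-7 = -7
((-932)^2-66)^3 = 655234074741597112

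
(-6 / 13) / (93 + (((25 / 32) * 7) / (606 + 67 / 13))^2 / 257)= -81364703232 / 16394987756173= -0.00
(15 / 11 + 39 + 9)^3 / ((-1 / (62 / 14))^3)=-10447500.36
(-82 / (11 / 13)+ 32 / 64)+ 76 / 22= -2045 / 22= -92.95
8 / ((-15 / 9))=-24 / 5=-4.80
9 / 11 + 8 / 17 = 241 / 187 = 1.29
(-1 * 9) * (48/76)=-108/19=-5.68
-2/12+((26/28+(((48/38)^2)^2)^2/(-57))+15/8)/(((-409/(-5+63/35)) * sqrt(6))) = -1/6+48607229353351 * sqrt(6)/13857823181119155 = -0.16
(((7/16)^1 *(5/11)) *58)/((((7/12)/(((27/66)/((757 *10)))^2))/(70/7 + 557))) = 3995649/122036515040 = 0.00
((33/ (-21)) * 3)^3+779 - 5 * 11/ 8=1831215/ 2744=667.35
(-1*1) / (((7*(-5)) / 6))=6 / 35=0.17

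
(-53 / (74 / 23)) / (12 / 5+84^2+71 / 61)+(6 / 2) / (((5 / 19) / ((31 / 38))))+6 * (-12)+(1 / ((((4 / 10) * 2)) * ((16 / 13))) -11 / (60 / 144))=-2245638261673 / 25493497280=-88.09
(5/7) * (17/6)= 85/42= 2.02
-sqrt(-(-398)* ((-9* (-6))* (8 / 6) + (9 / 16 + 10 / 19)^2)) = -sqrt(2691878174) / 304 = -170.67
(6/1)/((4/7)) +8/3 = 79/6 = 13.17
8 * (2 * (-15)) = -240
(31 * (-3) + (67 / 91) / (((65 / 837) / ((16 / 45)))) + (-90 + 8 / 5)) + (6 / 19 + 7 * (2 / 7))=-98737671 / 561925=-175.71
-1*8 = -8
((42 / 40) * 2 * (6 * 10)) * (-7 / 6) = -147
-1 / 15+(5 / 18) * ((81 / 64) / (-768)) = -32993 / 491520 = -0.07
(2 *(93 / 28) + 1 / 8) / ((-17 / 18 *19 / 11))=-37521 / 9044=-4.15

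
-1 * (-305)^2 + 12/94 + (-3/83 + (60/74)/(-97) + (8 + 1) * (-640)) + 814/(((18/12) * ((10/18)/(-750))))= -11639961660022/14000689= -831384.92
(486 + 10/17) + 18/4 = 16697/34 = 491.09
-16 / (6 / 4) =-32 / 3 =-10.67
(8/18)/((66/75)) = 50/99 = 0.51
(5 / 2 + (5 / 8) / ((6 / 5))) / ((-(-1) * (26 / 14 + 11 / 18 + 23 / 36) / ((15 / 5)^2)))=35 / 4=8.75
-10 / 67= -0.15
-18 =-18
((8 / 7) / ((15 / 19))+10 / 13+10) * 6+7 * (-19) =-27163 / 455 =-59.70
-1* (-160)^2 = -25600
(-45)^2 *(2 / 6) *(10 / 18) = 375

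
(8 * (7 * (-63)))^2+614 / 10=62234227 / 5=12446845.40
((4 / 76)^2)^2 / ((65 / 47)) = 47 / 8470865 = 0.00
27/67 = 0.40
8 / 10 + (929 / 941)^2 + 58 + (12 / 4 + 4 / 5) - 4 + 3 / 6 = 531949681 / 8854810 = 60.07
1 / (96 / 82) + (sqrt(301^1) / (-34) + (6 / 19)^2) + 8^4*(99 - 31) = 278528.44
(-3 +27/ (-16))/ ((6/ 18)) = -225/ 16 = -14.06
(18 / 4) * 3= 27 / 2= 13.50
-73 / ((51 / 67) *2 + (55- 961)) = 4891 / 60600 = 0.08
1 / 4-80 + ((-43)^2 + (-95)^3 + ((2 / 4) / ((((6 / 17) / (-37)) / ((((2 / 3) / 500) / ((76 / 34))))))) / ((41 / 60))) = -49988768617 / 58425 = -855605.80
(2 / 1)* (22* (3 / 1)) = 132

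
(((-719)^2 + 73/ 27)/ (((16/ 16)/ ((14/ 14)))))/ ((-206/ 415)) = -2896289150/ 2781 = -1041456.01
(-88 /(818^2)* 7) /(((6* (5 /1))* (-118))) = 77 /296087370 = 0.00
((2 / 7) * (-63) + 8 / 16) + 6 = -23 / 2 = -11.50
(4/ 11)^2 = 16/ 121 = 0.13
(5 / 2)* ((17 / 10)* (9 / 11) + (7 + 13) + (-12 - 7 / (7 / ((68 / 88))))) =21.55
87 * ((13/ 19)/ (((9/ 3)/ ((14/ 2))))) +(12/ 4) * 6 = 2981/ 19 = 156.89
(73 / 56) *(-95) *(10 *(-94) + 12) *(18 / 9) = 1608920 / 7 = 229845.71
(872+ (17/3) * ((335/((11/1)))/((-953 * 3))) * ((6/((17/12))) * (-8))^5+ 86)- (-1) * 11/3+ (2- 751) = 7080602809110554/2626651929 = 2695676.09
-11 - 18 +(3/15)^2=-724/25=-28.96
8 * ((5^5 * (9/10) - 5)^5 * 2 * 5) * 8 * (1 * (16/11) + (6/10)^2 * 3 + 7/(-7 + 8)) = 11707697084796380865000/11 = 1064336098617852805909.09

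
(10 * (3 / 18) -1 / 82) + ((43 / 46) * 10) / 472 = 2235641 / 1335288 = 1.67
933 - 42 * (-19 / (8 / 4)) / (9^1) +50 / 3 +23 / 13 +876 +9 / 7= 170448 / 91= 1873.05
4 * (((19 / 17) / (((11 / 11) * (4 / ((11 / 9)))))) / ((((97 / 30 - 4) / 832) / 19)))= -33038720 / 1173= -28166.00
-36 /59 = -0.61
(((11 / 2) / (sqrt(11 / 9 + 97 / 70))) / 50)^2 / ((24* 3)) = 0.00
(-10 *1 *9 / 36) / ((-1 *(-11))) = -5 / 22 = -0.23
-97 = -97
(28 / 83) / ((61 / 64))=1792 / 5063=0.35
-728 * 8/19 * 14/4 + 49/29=-590205/551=-1071.15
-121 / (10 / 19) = -2299 / 10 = -229.90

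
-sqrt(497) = -22.29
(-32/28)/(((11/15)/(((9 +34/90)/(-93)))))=3376/21483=0.16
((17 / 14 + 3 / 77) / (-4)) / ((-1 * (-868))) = -193 / 534688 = -0.00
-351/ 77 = -4.56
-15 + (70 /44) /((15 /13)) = -899 /66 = -13.62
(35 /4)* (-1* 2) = -17.50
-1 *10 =-10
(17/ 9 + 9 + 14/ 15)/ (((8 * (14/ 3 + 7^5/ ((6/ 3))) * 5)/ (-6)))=-38/ 180175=-0.00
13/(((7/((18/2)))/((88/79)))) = 10296/553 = 18.62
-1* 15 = -15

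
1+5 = 6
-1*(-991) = 991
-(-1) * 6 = 6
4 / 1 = 4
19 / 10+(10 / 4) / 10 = 43 / 20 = 2.15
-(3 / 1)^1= -3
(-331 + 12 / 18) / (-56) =991 / 168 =5.90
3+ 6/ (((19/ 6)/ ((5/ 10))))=75/ 19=3.95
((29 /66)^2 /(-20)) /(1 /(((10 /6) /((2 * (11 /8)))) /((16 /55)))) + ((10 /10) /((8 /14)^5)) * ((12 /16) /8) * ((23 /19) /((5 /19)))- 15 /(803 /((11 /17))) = 4680369196001 /664264212480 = 7.05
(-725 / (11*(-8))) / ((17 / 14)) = 5075 / 748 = 6.78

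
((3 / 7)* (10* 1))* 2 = 8.57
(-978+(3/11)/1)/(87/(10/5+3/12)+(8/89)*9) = -574317/23188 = -24.77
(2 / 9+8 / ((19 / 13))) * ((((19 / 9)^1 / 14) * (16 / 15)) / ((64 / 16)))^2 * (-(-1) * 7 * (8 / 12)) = 148048 / 3444525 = 0.04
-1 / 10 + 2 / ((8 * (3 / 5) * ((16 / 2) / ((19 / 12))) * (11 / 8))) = -317 / 7920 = -0.04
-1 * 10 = -10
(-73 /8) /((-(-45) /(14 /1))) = -511 /180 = -2.84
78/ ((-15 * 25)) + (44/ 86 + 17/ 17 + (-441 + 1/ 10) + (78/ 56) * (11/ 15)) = -438.57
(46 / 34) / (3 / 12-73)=-0.02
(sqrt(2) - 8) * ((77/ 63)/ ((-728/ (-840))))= -440/ 39 + 55 * sqrt(2)/ 39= -9.29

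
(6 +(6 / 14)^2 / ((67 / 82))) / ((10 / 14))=20436 / 2345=8.71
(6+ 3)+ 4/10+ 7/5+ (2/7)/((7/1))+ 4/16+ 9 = 19689/980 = 20.09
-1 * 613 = -613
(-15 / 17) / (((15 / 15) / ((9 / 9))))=-15 / 17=-0.88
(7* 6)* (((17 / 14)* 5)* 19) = 4845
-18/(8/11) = -99/4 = -24.75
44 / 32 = 11 / 8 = 1.38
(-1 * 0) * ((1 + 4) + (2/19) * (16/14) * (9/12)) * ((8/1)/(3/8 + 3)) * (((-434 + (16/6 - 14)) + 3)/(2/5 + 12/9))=0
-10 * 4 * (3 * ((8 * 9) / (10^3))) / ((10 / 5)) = -108 / 25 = -4.32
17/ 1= 17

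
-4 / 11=-0.36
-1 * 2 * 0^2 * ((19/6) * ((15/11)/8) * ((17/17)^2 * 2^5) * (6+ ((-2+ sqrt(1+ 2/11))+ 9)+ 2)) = 0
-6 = -6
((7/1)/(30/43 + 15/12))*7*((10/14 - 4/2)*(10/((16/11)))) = -29799/134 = -222.38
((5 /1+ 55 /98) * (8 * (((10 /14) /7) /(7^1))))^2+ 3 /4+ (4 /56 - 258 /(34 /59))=-8575819140219 /19208316932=-446.46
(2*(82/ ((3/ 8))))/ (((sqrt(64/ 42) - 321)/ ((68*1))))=-200468352/ 2163829 - 356864*sqrt(42)/ 6491487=-93.00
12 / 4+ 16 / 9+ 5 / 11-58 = -5224 / 99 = -52.77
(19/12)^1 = 19/12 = 1.58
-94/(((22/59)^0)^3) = -94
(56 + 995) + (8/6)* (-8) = 3121/3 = 1040.33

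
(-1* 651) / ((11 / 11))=-651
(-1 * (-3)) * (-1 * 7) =-21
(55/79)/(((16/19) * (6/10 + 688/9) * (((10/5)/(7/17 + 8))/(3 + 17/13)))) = 0.19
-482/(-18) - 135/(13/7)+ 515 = 54883/117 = 469.09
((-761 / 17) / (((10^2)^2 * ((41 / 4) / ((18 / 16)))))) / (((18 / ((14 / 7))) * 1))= -761 / 13940000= -0.00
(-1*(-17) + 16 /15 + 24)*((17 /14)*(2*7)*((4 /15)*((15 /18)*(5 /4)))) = 10727 /54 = 198.65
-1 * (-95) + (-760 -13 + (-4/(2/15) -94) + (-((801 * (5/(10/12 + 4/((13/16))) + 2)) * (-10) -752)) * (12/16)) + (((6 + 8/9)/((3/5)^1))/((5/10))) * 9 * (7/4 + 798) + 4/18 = 736581295/4041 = 182276.98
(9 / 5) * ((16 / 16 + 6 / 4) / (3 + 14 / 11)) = 99 / 94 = 1.05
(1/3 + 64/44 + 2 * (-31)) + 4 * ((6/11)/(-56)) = -13918/231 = -60.25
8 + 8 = 16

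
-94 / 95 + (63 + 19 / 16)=63.20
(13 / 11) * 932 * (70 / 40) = 21203 / 11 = 1927.55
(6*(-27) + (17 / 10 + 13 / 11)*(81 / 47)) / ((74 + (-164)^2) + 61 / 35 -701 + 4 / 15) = -17049123 / 2852243504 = -0.01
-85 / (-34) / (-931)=-5 / 1862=-0.00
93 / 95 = 0.98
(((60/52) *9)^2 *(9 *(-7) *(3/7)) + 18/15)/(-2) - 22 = 1433.24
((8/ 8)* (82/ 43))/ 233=82/ 10019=0.01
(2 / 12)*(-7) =-7 / 6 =-1.17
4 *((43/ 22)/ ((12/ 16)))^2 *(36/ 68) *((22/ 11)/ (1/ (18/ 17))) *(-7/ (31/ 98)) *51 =-2191819392/ 63767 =-34372.31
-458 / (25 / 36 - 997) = 16488 / 35867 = 0.46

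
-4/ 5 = -0.80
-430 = -430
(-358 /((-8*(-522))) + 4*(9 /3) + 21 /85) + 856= 154081273 /177480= 868.16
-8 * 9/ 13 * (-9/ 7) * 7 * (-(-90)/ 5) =11664/ 13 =897.23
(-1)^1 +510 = 509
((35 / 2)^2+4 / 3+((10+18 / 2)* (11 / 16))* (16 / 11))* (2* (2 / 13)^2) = 7838 / 507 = 15.46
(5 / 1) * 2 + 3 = 13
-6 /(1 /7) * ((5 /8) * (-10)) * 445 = 233625 /2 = 116812.50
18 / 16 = 9 / 8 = 1.12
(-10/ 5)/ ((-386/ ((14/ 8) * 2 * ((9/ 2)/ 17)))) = 63/ 13124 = 0.00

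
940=940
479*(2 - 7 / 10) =6227 / 10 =622.70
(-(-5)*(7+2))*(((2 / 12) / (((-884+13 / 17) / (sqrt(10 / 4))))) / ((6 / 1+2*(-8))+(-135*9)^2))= -17*sqrt(10) / 5910764860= -0.00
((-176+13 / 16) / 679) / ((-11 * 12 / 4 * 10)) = 2803 / 3585120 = 0.00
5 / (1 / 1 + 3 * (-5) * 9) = -5 / 134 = -0.04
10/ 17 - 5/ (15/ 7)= -89/ 51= -1.75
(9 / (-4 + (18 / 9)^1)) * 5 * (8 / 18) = -10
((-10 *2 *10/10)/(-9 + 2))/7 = 20/49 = 0.41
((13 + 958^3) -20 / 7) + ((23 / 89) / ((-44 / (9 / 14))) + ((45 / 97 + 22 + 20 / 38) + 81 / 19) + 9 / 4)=88836737499700873 / 101040632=879217951.64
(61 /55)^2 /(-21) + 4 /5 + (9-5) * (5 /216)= 953657 /1143450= 0.83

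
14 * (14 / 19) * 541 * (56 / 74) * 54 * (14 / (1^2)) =2244570048 / 703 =3192845.02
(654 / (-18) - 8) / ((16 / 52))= -1729 / 12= -144.08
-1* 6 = -6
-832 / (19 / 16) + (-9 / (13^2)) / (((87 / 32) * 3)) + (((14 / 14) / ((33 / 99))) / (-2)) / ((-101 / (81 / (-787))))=-700.64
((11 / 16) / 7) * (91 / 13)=11 / 16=0.69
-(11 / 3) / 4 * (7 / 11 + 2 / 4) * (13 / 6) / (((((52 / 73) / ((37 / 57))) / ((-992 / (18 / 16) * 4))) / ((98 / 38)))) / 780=82056380 / 3421197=23.98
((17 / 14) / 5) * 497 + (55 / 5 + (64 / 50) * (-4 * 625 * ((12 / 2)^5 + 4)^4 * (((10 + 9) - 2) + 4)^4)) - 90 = -22800561651807851519999583 / 10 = -2280056165180785151999958.00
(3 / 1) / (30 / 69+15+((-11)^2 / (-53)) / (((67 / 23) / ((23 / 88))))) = 653384 / 3317001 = 0.20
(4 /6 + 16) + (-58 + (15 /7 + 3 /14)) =-1637 /42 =-38.98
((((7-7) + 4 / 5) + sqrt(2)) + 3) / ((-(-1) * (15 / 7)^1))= 7 * sqrt(2) / 15 + 133 / 75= 2.43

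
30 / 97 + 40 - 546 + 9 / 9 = -48955 / 97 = -504.69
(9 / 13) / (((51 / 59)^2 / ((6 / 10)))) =10443 / 18785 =0.56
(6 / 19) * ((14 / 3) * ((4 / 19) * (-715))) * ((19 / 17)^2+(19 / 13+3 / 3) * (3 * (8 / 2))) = -712521040 / 104329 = -6829.56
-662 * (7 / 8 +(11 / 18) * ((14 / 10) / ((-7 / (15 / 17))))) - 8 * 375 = -715603 / 204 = -3507.86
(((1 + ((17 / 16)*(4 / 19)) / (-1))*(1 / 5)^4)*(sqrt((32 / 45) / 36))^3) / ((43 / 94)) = 22184*sqrt(10) / 9306140625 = 0.00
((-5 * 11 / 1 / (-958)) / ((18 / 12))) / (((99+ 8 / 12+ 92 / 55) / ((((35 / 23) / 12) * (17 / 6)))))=1799875 / 13263498504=0.00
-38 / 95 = -2 / 5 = -0.40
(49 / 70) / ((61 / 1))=7 / 610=0.01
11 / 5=2.20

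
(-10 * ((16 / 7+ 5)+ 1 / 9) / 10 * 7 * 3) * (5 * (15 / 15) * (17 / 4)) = -19805 / 6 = -3300.83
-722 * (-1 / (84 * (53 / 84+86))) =0.10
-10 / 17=-0.59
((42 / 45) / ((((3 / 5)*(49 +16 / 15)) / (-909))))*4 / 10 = -11.30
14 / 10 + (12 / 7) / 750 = 1227 / 875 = 1.40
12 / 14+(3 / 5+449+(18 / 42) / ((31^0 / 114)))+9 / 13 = 500.01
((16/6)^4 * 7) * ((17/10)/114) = 121856/23085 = 5.28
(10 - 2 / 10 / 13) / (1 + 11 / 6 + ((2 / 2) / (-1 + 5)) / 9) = 23364 / 6695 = 3.49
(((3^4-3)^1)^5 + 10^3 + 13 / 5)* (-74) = -1068254887122 / 5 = -213650977424.40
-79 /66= -1.20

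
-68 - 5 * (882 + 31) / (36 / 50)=-115349 / 18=-6408.28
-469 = -469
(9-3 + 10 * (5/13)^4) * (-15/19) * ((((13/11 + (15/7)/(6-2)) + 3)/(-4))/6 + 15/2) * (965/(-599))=2891669239775/50058122114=57.77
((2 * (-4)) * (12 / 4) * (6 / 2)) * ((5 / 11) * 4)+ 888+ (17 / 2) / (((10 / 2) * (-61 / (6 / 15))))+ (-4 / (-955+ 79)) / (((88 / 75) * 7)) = 51917691269 / 68576200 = 757.08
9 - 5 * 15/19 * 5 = -204/19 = -10.74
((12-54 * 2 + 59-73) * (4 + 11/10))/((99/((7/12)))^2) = -833/42768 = -0.02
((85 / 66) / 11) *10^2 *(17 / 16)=36125 / 2904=12.44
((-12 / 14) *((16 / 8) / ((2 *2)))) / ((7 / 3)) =-9 / 49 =-0.18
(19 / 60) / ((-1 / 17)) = -323 / 60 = -5.38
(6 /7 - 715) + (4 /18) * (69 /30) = -224794 /315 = -713.63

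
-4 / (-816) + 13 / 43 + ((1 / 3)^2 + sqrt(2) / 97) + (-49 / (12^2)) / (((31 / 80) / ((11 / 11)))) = -375101 / 815796 + sqrt(2) / 97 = -0.45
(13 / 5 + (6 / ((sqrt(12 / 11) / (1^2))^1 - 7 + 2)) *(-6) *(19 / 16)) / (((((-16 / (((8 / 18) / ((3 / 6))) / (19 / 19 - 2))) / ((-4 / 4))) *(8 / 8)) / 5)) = -60701 / 18936 - 95 *sqrt(33) / 1052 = -3.72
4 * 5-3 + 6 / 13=227 / 13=17.46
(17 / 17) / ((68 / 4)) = 1 / 17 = 0.06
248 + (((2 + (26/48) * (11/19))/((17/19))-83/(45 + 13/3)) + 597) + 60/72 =4260779/5032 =846.74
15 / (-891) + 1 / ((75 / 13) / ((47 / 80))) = 50489 / 594000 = 0.08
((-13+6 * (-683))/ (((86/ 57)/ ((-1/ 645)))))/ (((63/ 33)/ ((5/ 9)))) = 859199/ 698922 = 1.23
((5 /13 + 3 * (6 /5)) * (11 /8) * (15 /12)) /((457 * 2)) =2849 /380224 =0.01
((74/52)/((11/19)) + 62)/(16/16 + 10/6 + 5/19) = 1050795/47762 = 22.00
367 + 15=382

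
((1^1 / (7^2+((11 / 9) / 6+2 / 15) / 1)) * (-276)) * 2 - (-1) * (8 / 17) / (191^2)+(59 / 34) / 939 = -173556884214877 / 15514867540326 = -11.19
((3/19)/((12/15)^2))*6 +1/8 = 61/38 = 1.61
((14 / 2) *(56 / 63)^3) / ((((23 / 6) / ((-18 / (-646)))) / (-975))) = -34.84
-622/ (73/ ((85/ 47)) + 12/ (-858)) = -7560410/ 490463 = -15.41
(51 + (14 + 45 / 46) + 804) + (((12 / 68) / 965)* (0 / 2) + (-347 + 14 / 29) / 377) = 33620421 / 38686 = 869.06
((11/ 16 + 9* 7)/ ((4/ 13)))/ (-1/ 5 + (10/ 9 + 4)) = 45855/ 1088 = 42.15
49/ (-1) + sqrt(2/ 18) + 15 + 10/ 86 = -4328/ 129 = -33.55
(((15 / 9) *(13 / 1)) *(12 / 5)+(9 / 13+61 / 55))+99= 109253 / 715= 152.80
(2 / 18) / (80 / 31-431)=-31 / 119529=-0.00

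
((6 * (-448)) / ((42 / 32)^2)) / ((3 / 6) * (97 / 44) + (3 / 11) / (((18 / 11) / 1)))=-2883584 / 2345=-1229.67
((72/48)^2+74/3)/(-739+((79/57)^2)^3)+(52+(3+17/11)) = 62413125383295221/1104487430705560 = 56.51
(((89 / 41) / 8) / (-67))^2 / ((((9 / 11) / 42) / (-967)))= -589789739 / 724416864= -0.81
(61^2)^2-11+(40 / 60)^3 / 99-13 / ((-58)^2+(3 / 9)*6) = 1258336721981 / 90882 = 13845830.00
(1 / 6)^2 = 1 / 36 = 0.03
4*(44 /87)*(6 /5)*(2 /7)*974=685696 /1015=675.56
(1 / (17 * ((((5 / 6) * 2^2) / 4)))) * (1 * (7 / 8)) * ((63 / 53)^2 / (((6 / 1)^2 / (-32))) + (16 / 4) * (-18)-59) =-7801647 / 955060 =-8.17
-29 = -29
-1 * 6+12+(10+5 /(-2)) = 27 /2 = 13.50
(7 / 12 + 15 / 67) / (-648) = -649 / 520992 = -0.00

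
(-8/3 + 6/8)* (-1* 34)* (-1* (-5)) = 1955/6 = 325.83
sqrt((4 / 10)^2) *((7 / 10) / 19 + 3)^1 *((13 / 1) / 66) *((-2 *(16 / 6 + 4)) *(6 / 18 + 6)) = -20.20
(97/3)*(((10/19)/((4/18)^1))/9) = 485/57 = 8.51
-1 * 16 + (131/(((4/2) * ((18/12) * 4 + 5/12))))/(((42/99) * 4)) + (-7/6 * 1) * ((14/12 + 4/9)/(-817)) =-9.98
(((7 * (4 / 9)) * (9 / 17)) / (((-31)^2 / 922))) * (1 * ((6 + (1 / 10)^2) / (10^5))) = 1939427 / 20421250000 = 0.00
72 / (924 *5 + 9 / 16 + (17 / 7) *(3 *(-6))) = 2688 / 170869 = 0.02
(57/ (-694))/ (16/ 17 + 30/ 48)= -1292/ 24637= -0.05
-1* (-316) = 316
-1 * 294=-294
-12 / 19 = -0.63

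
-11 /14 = -0.79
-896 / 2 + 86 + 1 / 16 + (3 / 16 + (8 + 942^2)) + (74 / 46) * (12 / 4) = 81605387 / 92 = 887015.08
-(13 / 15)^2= -169 / 225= -0.75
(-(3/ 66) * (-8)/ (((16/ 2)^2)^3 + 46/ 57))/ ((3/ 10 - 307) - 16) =-1140/ 265202595119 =-0.00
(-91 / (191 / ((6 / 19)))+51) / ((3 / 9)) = 553599 / 3629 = 152.55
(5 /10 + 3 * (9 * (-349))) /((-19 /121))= 2280245 /38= 60006.45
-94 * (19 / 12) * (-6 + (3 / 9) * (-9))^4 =-1952991 / 2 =-976495.50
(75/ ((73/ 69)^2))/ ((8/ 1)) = 357075/ 42632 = 8.38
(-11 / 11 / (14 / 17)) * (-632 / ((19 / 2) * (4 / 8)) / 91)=1.78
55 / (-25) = -11 / 5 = -2.20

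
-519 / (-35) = 519 / 35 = 14.83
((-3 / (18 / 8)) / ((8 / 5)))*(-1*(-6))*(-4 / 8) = 5 / 2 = 2.50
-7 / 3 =-2.33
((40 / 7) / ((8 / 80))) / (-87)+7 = 3863 / 609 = 6.34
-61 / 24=-2.54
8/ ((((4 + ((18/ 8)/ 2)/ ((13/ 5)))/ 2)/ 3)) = 4992/ 461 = 10.83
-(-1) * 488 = 488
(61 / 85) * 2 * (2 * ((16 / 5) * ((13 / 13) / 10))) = 1952 / 2125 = 0.92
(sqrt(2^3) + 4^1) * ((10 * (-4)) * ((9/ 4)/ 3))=-120 - 60 * sqrt(2)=-204.85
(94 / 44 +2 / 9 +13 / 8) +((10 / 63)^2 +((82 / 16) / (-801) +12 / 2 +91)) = 392460010 / 3885651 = 101.00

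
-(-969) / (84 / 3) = 969 / 28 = 34.61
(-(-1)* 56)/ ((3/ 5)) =280/ 3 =93.33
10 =10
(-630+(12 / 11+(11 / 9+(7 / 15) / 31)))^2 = 92768180877376 / 235469025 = 393971.91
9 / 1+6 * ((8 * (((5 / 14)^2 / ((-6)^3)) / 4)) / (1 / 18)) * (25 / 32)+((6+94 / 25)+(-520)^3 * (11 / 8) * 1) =-30315081874057 / 156800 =-193335981.34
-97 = -97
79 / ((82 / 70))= 67.44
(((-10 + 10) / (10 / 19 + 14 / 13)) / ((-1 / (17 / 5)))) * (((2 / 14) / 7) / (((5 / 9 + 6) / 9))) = 0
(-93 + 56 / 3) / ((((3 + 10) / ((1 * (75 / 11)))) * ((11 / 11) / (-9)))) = 50175 / 143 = 350.87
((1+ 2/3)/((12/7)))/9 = 0.11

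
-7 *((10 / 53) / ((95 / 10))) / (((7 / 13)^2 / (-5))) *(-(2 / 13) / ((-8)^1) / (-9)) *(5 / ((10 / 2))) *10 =-0.05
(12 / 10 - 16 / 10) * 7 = -14 / 5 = -2.80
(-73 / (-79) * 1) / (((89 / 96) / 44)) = 308352 / 7031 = 43.86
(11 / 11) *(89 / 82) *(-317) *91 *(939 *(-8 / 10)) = 23519733.04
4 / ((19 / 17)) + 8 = 220 / 19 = 11.58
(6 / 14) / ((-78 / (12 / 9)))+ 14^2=53506 / 273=195.99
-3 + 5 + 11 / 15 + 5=116 / 15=7.73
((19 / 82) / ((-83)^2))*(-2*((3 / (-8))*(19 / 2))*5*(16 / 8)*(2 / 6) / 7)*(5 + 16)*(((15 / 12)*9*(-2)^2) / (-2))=-0.05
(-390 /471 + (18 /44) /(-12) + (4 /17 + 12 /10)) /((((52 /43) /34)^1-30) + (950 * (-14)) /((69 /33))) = -665712713 /7422583275360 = -0.00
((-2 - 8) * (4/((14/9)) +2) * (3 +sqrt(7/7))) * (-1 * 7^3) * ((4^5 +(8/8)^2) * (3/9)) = 64288000/3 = 21429333.33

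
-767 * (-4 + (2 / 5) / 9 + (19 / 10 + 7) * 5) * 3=-2798783 / 30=-93292.77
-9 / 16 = -0.56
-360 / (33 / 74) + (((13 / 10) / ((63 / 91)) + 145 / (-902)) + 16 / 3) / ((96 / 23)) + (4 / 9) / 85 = -26681914999 / 33121440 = -805.58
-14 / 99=-0.14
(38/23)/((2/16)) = 304/23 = 13.22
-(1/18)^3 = -1/5832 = -0.00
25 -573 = -548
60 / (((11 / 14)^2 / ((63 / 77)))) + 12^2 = 297504 / 1331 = 223.52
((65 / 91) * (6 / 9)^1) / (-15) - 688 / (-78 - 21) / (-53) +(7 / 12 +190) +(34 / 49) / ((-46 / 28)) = 30572215 / 160908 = 190.00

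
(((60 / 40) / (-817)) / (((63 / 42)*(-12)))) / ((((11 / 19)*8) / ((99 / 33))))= 1 / 15136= 0.00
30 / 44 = 15 / 22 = 0.68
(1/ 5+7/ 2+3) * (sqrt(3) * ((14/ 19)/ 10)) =469 * sqrt(3)/ 950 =0.86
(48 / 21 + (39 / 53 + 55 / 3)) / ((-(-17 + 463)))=-11884 / 248199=-0.05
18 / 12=3 / 2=1.50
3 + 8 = 11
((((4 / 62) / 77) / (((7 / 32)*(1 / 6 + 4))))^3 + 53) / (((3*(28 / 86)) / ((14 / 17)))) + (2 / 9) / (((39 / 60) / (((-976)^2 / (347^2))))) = 827295249397472575456209997 / 17456820077476018755140625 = 47.39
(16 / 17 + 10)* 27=5022 / 17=295.41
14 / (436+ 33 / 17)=238 / 7445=0.03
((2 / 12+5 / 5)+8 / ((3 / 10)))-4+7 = 185 / 6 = 30.83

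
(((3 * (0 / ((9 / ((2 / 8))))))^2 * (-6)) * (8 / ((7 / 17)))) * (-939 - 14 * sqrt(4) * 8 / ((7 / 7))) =0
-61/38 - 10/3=-4.94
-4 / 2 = -2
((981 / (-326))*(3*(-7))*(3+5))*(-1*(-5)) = 412020 / 163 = 2527.73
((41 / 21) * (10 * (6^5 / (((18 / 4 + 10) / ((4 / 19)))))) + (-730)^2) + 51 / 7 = 2063925161 / 3857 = 535111.53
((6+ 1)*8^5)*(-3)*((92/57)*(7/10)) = -73859072/95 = -777463.92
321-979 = -658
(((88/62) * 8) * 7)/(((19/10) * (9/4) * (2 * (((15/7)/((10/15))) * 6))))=68992/143127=0.48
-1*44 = -44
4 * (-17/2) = -34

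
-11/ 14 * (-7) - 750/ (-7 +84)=-4.24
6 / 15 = 2 / 5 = 0.40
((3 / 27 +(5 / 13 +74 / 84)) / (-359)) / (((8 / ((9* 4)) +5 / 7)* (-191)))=2255 / 105184846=0.00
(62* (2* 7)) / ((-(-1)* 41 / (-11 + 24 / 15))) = -40796 / 205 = -199.00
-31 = -31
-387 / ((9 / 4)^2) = -688 / 9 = -76.44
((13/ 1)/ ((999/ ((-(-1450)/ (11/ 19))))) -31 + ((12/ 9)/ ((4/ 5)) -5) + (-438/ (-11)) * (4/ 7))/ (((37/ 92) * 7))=148697300/ 19923057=7.46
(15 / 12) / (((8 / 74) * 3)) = 185 / 48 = 3.85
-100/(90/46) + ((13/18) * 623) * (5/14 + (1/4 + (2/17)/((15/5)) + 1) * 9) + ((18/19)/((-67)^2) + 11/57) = 185493069265/34798728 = 5330.46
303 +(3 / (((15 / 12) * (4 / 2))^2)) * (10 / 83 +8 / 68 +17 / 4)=10764318 / 35275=305.15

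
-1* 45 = -45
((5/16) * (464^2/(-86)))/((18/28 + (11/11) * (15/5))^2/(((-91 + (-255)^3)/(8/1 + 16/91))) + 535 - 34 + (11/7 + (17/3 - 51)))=-120349959770040/70339749700639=-1.71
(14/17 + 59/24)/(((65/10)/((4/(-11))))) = -103/561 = -0.18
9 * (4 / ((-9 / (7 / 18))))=-1.56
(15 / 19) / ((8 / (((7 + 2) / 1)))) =135 / 152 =0.89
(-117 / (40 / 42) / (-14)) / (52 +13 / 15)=81 / 488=0.17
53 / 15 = 3.53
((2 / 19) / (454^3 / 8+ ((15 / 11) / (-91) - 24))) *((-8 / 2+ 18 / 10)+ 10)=39039 / 556165912090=0.00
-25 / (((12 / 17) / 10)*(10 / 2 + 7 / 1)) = -2125 / 72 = -29.51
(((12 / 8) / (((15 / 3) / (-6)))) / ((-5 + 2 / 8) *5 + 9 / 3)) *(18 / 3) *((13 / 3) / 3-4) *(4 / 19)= -2208 / 7885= -0.28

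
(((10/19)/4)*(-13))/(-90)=0.02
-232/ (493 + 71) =-58/ 141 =-0.41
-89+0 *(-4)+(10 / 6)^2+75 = -101 / 9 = -11.22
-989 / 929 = -1.06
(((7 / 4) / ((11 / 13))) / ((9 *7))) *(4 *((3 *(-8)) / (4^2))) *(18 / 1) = -39 / 11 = -3.55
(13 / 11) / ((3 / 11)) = 4.33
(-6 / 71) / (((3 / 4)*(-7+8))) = -8 / 71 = -0.11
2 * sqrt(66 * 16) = 8 * sqrt(66) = 64.99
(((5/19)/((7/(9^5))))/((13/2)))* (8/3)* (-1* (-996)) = 1568341440/1729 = 907080.07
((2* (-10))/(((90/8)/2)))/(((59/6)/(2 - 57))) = 3520/177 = 19.89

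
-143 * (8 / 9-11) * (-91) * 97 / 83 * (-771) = 29520498007 / 249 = 118556216.90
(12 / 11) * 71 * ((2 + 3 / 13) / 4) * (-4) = -24708 / 143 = -172.78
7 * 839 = 5873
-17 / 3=-5.67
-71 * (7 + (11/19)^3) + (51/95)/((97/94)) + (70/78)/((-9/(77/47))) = -28011468036407/54879167655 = -510.42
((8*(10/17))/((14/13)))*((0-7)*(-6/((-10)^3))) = -78/425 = -0.18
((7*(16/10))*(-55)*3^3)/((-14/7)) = 8316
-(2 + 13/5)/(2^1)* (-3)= 69/10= 6.90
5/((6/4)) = 10/3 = 3.33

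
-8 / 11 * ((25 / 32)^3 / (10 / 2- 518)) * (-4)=-15625 / 5778432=-0.00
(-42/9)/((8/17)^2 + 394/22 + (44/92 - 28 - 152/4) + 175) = -1023638/27991119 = -0.04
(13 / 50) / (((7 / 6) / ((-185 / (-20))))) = 1443 / 700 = 2.06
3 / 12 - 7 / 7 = -3 / 4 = -0.75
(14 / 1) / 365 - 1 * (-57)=20819 / 365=57.04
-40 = -40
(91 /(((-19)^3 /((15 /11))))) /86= -1365 /6488614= -0.00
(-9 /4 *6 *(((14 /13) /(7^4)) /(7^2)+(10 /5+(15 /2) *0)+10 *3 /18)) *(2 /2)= -21630663 /436982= -49.50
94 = 94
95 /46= 2.07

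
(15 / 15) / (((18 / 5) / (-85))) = -425 / 18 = -23.61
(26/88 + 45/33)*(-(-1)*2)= 73/22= 3.32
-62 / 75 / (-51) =62 / 3825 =0.02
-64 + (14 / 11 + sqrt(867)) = -690 / 11 + 17*sqrt(3) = -33.28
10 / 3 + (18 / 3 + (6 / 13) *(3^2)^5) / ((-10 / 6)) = -3188698 / 195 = -16352.30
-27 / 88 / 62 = -27 / 5456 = -0.00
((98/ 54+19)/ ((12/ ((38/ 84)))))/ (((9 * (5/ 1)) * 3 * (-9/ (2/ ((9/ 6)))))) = -0.00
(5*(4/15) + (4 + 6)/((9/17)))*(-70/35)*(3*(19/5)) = -6916/15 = -461.07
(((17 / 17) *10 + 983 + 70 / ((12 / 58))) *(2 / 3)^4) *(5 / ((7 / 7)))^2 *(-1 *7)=-11183200 / 243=-46021.40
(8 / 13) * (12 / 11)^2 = 1152 / 1573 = 0.73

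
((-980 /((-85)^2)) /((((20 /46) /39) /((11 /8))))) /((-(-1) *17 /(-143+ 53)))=4351347 /49130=88.57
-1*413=-413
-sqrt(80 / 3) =-4*sqrt(15) / 3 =-5.16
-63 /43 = -1.47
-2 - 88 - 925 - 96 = -1111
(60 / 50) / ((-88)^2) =3 / 19360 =0.00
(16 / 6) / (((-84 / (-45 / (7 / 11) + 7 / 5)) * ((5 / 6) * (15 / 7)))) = 9704 / 7875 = 1.23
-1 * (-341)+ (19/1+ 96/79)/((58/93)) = 1710983/4582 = 373.41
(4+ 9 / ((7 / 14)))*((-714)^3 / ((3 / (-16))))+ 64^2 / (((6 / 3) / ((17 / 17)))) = 42708671744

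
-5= -5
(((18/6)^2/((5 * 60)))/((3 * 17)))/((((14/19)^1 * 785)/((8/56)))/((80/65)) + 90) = 38/218333125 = 0.00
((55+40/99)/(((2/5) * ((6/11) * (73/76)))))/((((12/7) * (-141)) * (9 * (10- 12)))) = 3647525/60028776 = 0.06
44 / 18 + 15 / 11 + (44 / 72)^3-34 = -1922231 / 64152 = -29.96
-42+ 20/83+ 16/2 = -2802/83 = -33.76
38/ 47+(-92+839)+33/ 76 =2672723/ 3572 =748.24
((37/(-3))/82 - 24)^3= -209690452621/14886936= -14085.53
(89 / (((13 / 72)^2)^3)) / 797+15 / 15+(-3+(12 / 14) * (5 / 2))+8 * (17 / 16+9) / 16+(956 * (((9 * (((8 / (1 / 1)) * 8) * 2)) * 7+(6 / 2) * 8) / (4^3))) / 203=95545513549819351 / 24989896157408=3823.37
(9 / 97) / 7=0.01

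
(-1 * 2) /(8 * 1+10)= -1 /9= -0.11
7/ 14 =1/ 2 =0.50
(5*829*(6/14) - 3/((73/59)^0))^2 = 154107396/49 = 3145048.90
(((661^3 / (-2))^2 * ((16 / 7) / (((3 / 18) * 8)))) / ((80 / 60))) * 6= 2252021441268364947 / 14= 160858674376311781.93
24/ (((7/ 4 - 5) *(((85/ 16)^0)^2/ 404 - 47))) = 0.16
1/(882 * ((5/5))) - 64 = -56447/882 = -64.00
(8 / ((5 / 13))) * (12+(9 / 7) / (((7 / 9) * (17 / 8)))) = 1106976 / 4165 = 265.78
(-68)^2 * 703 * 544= 1768365568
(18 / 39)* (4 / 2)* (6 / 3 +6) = 96 / 13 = 7.38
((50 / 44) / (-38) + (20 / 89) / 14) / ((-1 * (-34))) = -0.00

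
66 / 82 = 33 / 41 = 0.80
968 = 968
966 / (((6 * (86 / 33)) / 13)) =69069 / 86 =803.13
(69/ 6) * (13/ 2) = 299/ 4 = 74.75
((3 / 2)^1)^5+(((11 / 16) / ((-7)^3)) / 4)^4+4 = 2692280510878071089 / 232218265089212416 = 11.59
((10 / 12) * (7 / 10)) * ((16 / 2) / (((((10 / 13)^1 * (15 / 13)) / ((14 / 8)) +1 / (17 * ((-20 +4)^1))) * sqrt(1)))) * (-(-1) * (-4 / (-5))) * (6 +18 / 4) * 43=2711928128 / 810085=3347.71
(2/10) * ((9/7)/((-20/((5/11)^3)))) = -45/37268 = -0.00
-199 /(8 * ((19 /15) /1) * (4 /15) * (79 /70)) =-1567125 /24016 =-65.25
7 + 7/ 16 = 119/ 16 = 7.44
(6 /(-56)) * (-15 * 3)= 135 /28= 4.82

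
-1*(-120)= 120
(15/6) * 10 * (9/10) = 45/2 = 22.50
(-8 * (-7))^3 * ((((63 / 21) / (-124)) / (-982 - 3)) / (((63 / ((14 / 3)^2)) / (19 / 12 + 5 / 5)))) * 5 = 307328 / 15957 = 19.26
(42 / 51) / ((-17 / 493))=-406 / 17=-23.88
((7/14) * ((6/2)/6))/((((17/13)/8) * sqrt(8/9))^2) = 3042/289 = 10.53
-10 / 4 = -5 / 2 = -2.50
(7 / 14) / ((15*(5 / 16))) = 8 / 75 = 0.11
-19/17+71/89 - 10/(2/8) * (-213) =12890276/1513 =8519.68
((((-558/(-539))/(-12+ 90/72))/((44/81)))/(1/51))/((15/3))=-2305098/1274735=-1.81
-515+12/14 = -3599/7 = -514.14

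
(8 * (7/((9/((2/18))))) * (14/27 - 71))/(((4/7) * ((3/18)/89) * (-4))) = 8298983/729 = 11384.06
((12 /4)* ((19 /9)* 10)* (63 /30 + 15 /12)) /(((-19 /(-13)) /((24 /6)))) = 1742 /3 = 580.67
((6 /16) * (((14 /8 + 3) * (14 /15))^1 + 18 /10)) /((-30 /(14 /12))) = -1309 /14400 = -0.09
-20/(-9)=20/9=2.22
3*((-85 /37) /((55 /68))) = -3468 /407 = -8.52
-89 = -89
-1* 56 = -56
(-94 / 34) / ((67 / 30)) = -1410 / 1139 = -1.24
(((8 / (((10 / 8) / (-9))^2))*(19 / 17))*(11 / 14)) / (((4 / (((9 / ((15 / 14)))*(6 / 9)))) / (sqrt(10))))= 1083456*sqrt(10) / 2125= 1612.32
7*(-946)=-6622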